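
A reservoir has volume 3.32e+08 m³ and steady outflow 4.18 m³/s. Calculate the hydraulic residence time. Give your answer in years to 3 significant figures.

2.52 yr

Q = 4.18 m³/s × 3.156e+07 s/yr = 1.319e+08 m³/yr.
Hydraulic residence time τ = V/Q = 3.32e+08/1.319e+08 = 2.517 yr.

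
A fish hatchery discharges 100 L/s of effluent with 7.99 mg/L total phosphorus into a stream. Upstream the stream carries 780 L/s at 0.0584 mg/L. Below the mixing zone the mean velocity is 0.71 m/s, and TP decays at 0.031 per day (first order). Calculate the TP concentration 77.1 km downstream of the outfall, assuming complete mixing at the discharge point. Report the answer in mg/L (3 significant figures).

0.923 mg/L

100 L/s = 0.1 m³/s.
780 L/s = 0.78 m³/s.
After complete mixing, C₀ = (0.1·7.99 + 0.78·0.0584) / 0.88 = 0.9597 mg/L.
Travel time t = 7.71e+04 m / 0.71 m/s = 1.086e+05 s = 1.257 d.
C = 0.9597·exp(−0.031·1.257) = 0.9597·0.9618 = 0.923 mg/L.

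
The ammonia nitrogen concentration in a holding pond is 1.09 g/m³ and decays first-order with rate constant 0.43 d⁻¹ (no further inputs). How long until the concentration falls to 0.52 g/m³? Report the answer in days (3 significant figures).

t = ln(C₀/C)/k = ln(1.09/0.52)/0.43 = 0.7401/0.43 = 1.721 d.

1.72 d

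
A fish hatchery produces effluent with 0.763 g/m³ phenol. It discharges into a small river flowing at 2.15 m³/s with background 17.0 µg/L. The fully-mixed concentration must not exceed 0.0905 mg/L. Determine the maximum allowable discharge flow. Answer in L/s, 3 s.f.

235 L/s

17.0 µg/L = 0.017 mg/L.
Mass balance at complete mixing: C_std·(Q_w + Q_r) = Q_w·C_e + Q_r·C_b.
Rearranging, Q_w = Q_r·(C_std − C_b)/(C_e − C_std) = 2.15·(0.0905 − 0.017) / (0.763 − 0.0905) = 0.235 m³/s.
= 235 L/s.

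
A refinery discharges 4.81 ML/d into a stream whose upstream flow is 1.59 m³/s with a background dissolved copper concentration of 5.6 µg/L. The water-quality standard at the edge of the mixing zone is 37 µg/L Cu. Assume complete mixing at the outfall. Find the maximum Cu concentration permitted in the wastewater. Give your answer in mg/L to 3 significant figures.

0.934 mg/L

4.81 ML/d = 0.05567 m³/s.
5.6 µg/L = 0.0056 mg/L.
37 µg/L = 0.037 mg/L.
Mass balance: 0.037·1.646 = 0.05567·Cₑ + 1.59·0.0056.
Cₑ = (0.06089 − 0.008904) / 0.05567 = 0.9338 mg/L.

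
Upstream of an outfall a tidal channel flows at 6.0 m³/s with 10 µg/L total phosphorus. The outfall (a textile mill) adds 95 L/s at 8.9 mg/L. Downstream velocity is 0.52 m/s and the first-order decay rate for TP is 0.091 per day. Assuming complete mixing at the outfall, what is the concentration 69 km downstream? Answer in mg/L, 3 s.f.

0.129 mg/L

95 L/s = 0.095 m³/s.
10 µg/L = 0.01 mg/L.
After complete mixing, C₀ = (0.095·8.9 + 6·0.01) / 6.095 = 0.1486 mg/L.
Travel time t = 6.9e+04 m / 0.52 m/s = 1.327e+05 s = 1.536 d.
C = 0.1486·exp(−0.091·1.536) = 0.1486·0.8696 = 0.1292 mg/L.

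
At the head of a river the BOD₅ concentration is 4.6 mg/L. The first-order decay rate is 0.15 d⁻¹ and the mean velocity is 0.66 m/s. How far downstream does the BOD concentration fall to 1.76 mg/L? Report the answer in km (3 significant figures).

365 km

From C = C₀·e^(−kt), t = ln(C₀/C)/k = ln(4.6/1.76)/0.15 = 0.9607/0.15 = 6.405 d.
Distance = v·t = 0.66 m/s × 5.534e+05 s = 3.652e+05 m = 365.2 km.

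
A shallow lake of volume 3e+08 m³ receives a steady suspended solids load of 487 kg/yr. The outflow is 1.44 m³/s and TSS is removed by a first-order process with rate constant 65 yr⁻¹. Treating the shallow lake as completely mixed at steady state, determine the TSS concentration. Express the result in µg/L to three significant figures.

Outflow Q = 1.44 m³/s × 3.156e+07 s/yr = 4.544e+07 m³/yr.
Steady-state CSTR mass balance: W = Q·C + k·V·C, so C = W/(Q + kV).
Q + kV = 4.544e+07 + 65·3e+08 = 1.955e+10 m³/yr.
C = 487/1.955e+10 = 2.492e-08 kg/m³ = 2.492e-05 mg/L = 0.02492 µg/L.

0.0249 µg/L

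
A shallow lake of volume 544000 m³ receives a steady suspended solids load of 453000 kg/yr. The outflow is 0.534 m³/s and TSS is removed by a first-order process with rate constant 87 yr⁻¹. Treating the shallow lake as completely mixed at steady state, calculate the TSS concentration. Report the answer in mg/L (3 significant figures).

7.06 mg/L

Outflow Q = 0.534 m³/s × 3.156e+07 s/yr = 1.685e+07 m³/yr.
Steady-state CSTR mass balance: W = Q·C + k·V·C, so C = W/(Q + kV).
Q + kV = 1.685e+07 + 87·544000 = 6.418e+07 m³/yr.
C = 453000/6.418e+07 = 0.007058 kg/m³ = 7.058 mg/L.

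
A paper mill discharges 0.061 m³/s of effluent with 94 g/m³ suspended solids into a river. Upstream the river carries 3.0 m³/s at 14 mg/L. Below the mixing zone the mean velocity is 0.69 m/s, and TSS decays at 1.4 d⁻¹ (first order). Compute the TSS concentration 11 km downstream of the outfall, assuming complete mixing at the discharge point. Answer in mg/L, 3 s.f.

After complete mixing, C₀ = (0.061·94 + 3·14) / 3.061 = 15.59 mg/L.
Travel time t = 1.1e+04 m / 0.69 m/s = 1.594e+04 s = 0.1845 d.
C = 15.59·exp(−1.4·0.1845) = 15.59·0.7723 = 12.04 mg/L.

12.0 mg/L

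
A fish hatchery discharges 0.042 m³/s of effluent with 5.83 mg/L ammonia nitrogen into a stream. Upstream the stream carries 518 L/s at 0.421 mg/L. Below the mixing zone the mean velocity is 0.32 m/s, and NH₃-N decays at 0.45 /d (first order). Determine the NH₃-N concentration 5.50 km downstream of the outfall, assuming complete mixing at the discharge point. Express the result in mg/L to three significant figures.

0.756 mg/L

518 L/s = 0.518 m³/s.
After complete mixing, C₀ = (0.042·5.83 + 0.518·0.421) / 0.56 = 0.8267 mg/L.
Travel time t = 5500 m / 0.32 m/s = 1.719e+04 s = 0.1989 d.
C = 0.8267·exp(−0.45·0.1989) = 0.8267·0.9144 = 0.7559 mg/L.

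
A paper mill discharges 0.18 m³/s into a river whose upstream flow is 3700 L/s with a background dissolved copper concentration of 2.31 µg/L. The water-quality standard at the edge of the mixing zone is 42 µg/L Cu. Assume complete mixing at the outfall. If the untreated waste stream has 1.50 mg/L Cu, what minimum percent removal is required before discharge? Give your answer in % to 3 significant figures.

3700 L/s = 3.7 m³/s.
2.31 µg/L = 0.00231 mg/L.
42 µg/L = 0.042 mg/L.
Mass balance: 0.042·3.88 = 0.18·Cₑ + 3.7·0.00231.
Cₑ = (0.163 − 0.008547) / 0.18 = 0.8579 mg/L.
Required removal = 1 − 0.8579/1.50 = 42.81 %.

42.8 %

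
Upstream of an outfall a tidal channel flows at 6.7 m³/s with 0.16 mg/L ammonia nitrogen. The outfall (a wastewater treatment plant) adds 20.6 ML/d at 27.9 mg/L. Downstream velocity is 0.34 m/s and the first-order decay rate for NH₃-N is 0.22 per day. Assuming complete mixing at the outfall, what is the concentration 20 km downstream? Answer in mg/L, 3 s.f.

20.6 ML/d = 0.2384 m³/s.
After complete mixing, C₀ = (0.2384·27.9 + 6.7·0.16) / 6.938 = 1.113 mg/L.
Travel time t = 2e+04 m / 0.34 m/s = 5.882e+04 s = 0.6808 d.
C = 1.113·exp(−0.22·0.6808) = 1.113·0.8609 = 0.9584 mg/L.

0.958 mg/L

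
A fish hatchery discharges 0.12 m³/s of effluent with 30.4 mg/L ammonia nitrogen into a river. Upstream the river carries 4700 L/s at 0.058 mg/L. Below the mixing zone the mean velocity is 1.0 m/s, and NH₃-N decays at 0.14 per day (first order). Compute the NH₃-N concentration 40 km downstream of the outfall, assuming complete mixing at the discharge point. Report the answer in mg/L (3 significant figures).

4700 L/s = 4.7 m³/s.
After complete mixing, C₀ = (0.12·30.4 + 4.7·0.058) / 4.82 = 0.8134 mg/L.
Travel time t = 4e+04 m / 1.0 m/s = 4e+04 s = 0.463 d.
C = 0.8134·exp(−0.14·0.463) = 0.8134·0.9372 = 0.7624 mg/L.

0.762 mg/L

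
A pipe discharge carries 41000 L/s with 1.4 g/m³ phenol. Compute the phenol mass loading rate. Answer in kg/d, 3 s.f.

41000 L/s = 41 m³/s.
Mass flux = Q·C = 41 m³/s × 1.4 g/m³ = 57.4 g/s.
= 57.4 g/s × 86.4 = 4959 kg/d.

4960 kg/d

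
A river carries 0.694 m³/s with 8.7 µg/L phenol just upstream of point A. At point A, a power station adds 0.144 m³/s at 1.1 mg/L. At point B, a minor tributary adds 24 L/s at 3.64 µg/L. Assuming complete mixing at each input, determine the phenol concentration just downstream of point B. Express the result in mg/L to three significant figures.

8.7 µg/L = 0.0087 mg/L.
After input A: C = (0.694·0.0087 + 0.144·1.1) / 0.838 = 0.1962 mg/L.
24 L/s = 0.024 m³/s.
3.64 µg/L = 0.00364 mg/L.
After input B: C = (0.838·0.1962 + 0.024·0.00364) / 0.862 = 0.1909 mg/L.

0.191 mg/L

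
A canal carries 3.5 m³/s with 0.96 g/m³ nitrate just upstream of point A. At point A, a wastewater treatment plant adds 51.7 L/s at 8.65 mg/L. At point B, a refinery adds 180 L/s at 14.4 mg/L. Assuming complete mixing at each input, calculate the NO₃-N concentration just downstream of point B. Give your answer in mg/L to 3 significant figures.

1.71 mg/L

51.7 L/s = 0.0517 m³/s.
After input A: C = (3.5·0.96 + 0.0517·8.65) / 3.552 = 1.072 mg/L.
180 L/s = 0.18 m³/s.
After input B: C = (3.552·1.072 + 0.18·14.4) / 3.732 = 1.715 mg/L.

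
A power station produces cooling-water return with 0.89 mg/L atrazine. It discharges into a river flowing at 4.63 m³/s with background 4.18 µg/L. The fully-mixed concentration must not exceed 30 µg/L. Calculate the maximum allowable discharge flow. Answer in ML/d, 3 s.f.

12.0 ML/d

4.18 µg/L = 0.00418 mg/L.
30 µg/L = 0.03 mg/L.
Mass balance at complete mixing: C_std·(Q_w + Q_r) = Q_w·C_e + Q_r·C_b.
Rearranging, Q_w = Q_r·(C_std − C_b)/(C_e − C_std) = 4.63·(0.03 − 0.00418) / (0.89 − 0.03) = 0.139 m³/s.
= 12.01 ML/d.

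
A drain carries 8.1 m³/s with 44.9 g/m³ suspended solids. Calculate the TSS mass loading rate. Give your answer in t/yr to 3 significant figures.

11500 t/yr

Mass flux = Q·C = 8.1 m³/s × 44.9 g/m³ = 363.7 g/s.
= 363.7 g/s × 31.56 = 1.148e+04 t/yr.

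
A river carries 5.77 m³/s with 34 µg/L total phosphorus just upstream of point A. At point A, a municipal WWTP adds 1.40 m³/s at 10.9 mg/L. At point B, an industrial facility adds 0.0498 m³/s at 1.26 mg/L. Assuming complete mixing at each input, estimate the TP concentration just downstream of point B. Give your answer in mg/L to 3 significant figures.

34 µg/L = 0.034 mg/L.
After input A: C = (5.77·0.034 + 1.4·10.9) / 7.17 = 2.156 mg/L.
After input B: C = (7.17·2.156 + 0.0498·1.26) / 7.22 = 2.149 mg/L.

2.15 mg/L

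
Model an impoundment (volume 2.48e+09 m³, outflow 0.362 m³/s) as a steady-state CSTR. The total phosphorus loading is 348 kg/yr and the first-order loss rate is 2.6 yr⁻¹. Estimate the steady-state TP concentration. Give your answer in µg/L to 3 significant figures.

0.0539 µg/L

Outflow Q = 0.362 m³/s × 3.156e+07 s/yr = 1.142e+07 m³/yr.
Steady-state CSTR mass balance: W = Q·C + k·V·C, so C = W/(Q + kV).
Q + kV = 1.142e+07 + 2.6·2.48e+09 = 6.459e+09 m³/yr.
C = 348/6.459e+09 = 5.387e-08 kg/m³ = 5.387e-05 mg/L = 0.05387 µg/L.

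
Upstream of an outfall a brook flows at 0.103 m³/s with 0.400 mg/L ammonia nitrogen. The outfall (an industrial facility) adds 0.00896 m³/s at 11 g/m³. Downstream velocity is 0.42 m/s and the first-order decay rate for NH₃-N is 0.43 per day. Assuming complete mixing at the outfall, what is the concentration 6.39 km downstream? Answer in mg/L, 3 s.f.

After complete mixing, C₀ = (0.00896·11 + 0.103·0.4) / 0.112 = 1.248 mg/L.
Travel time t = 6390 m / 0.42 m/s = 1.521e+04 s = 0.1761 d.
C = 1.248·exp(−0.43·0.1761) = 1.248·0.9271 = 1.157 mg/L.

1.16 mg/L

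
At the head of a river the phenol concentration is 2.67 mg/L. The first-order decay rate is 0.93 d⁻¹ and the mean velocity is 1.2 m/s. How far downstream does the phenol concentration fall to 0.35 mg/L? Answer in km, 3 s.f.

From C = C₀·e^(−kt), t = ln(C₀/C)/k = ln(2.67/0.35)/0.93 = 2.032/0.93 = 2.185 d.
Distance = v·t = 1.2 m/s × 1.888e+05 s = 2.265e+05 m = 226.5 km.

227 km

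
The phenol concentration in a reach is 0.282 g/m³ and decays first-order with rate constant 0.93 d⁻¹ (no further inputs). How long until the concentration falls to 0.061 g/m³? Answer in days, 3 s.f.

t = ln(C₀/C)/k = ln(0.282/0.061)/0.93 = 1.531/0.93 = 1.646 d.

1.65 d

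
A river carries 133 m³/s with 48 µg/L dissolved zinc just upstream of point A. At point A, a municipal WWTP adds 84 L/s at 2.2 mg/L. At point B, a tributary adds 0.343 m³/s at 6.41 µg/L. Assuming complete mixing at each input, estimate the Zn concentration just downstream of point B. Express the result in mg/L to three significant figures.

48 µg/L = 0.048 mg/L.
84 L/s = 0.084 m³/s.
After input A: C = (133·0.048 + 0.084·2.2) / 133.1 = 0.04936 mg/L.
6.41 µg/L = 0.00641 mg/L.
After input B: C = (133.1·0.04936 + 0.343·0.00641) / 133.4 = 0.04925 mg/L.

0.0492 mg/L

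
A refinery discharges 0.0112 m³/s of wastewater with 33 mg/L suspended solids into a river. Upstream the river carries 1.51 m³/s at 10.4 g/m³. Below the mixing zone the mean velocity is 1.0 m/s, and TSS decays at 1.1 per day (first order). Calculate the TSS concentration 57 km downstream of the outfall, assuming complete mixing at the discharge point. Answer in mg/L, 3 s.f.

5.11 mg/L

After complete mixing, C₀ = (0.0112·33 + 1.51·10.4) / 1.521 = 10.57 mg/L.
Travel time t = 5.7e+04 m / 1.0 m/s = 5.7e+04 s = 0.6597 d.
C = 10.57·exp(−1.1·0.6597) = 10.57·0.484 = 5.114 mg/L.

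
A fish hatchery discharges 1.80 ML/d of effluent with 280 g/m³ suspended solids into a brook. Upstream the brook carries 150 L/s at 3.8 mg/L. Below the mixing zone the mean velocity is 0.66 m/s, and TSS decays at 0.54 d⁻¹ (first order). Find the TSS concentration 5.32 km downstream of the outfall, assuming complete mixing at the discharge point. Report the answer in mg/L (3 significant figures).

1.80 ML/d = 0.02083 m³/s.
150 L/s = 0.15 m³/s.
After complete mixing, C₀ = (0.02083·280 + 0.15·3.8) / 0.1708 = 37.48 mg/L.
Travel time t = 5320 m / 0.66 m/s = 8061 s = 0.09329 d.
C = 37.48·exp(−0.54·0.09329) = 37.48·0.9509 = 35.64 mg/L.

35.6 mg/L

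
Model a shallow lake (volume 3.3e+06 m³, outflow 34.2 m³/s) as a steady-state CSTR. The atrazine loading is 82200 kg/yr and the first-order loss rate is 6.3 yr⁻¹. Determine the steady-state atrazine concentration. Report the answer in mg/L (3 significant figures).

0.0747 mg/L

Outflow Q = 34.2 m³/s × 3.156e+07 s/yr = 1.079e+09 m³/yr.
Steady-state CSTR mass balance: W = Q·C + k·V·C, so C = W/(Q + kV).
Q + kV = 1.079e+09 + 6.3·3.3e+06 = 1.1e+09 m³/yr.
C = 82200/1.1e+09 = 7.472e-05 kg/m³ = 0.07472 mg/L.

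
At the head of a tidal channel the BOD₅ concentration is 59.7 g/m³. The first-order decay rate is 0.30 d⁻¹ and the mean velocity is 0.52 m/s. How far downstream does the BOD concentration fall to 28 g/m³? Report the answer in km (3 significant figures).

From C = C₀·e^(−kt), t = ln(C₀/C)/k = ln(59.7/28)/0.30 = 0.7571/0.30 = 2.524 d.
Distance = v·t = 0.52 m/s × 2.181e+05 s = 1.134e+05 m = 113.4 km.

113 km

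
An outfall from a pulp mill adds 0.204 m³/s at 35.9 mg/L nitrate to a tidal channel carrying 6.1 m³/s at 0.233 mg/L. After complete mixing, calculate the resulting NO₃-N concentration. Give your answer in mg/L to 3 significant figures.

1.39 mg/L

By mass balance at complete mixing, C = (0.204·35.9 + 6.1·0.233) / (0.204 + 6.1) = 8.745/6.304 = 1.387 mg/L.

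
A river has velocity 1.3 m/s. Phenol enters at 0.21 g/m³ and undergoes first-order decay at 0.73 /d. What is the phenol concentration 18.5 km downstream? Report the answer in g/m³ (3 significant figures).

0.186 g/m³

Travel time t = 18.5 km / 1.3 m/s = 1.85e+04/1.3 = 1.423e+04 s = 0.1647 d.
First-order decay: C = 0.21·exp(−0.73·0.1647) = 0.21·0.8867 = 0.1862 g/m³.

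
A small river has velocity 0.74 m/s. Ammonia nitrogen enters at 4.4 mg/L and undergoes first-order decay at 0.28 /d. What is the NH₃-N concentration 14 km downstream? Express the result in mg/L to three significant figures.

Travel time t = 14 km / 0.74 m/s = 1.4e+04/0.74 = 1.892e+04 s = 0.219 d.
First-order decay: C = 4.4·exp(−0.28·0.219) = 4.4·0.9405 = 4.138 mg/L.

4.14 mg/L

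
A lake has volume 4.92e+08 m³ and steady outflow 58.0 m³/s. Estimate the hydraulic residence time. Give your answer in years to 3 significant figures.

Q = 58.0 m³/s × 3.156e+07 s/yr = 1.83e+09 m³/yr.
Hydraulic residence time τ = V/Q = 4.92e+08/1.83e+09 = 0.2688 yr.

0.269 yr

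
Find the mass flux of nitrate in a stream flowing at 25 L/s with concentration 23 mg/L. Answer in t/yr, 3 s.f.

18.1 t/yr

25 L/s = 0.025 m³/s.
Mass flux = Q·C = 0.025 m³/s × 23 g/m³ = 0.575 g/s.
= 0.575 g/s × 31.56 = 18.15 t/yr.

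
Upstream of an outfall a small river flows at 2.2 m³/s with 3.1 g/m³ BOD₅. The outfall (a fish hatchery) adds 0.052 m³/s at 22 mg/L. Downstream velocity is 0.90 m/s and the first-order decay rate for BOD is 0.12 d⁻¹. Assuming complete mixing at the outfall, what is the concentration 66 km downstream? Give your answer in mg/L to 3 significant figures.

3.19 mg/L

After complete mixing, C₀ = (0.052·22 + 2.2·3.1) / 2.252 = 3.536 mg/L.
Travel time t = 6.6e+04 m / 0.90 m/s = 7.333e+04 s = 0.8488 d.
C = 3.536·exp(−0.12·0.8488) = 3.536·0.9032 = 3.194 mg/L.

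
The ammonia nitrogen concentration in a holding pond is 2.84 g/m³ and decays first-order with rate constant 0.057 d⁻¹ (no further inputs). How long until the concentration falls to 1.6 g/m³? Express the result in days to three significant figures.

t = ln(C₀/C)/k = ln(2.84/1.6)/0.057 = 0.5738/0.057 = 10.07 d.

10.1 d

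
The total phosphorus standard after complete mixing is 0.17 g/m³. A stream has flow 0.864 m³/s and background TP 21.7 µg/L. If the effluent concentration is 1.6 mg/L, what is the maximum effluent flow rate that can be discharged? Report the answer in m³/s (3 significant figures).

21.7 µg/L = 0.0217 mg/L.
Mass balance at complete mixing: C_std·(Q_w + Q_r) = Q_w·C_e + Q_r·C_b.
Rearranging, Q_w = Q_r·(C_std − C_b)/(C_e − C_std) = 0.864·(0.17 − 0.0217) / (1.6 − 0.17) = 0.0896 m³/s.

0.0896 m³/s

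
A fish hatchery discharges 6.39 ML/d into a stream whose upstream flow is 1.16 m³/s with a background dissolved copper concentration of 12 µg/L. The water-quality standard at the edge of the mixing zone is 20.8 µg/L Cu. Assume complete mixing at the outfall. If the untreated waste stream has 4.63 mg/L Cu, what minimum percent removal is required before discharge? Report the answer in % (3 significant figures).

6.39 ML/d = 0.07396 m³/s.
12 µg/L = 0.012 mg/L.
20.8 µg/L = 0.0208 mg/L.
Mass balance: 0.0208·1.234 = 0.07396·Cₑ + 1.16·0.012.
Cₑ = (0.02567 − 0.01392) / 0.07396 = 0.1588 mg/L.
Required removal = 1 − 0.1588/4.63 = 96.57 %.

96.6 %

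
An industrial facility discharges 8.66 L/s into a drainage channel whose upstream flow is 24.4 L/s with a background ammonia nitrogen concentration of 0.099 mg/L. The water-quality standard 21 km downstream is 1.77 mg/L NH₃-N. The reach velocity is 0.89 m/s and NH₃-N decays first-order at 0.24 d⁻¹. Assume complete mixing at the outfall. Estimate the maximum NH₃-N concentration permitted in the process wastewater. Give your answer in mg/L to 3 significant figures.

8.66 L/s = 0.00866 m³/s.
24.4 L/s = 0.0244 m³/s.
Travel time to the compliance point: t = 2.1e+04/0.89 = 2.36e+04 s = 0.2731 d; decay factor exp(−0.24·0.2731) = 0.9366.
So the concentration just after mixing may be at most 1.77/0.9366 = 1.89 mg/L.
Mass balance: 1.89·0.03306 = 0.00866·Cₑ + 0.0244·0.099.
Cₑ = (0.06248 − 0.002416) / 0.00866 = 6.936 mg/L.

6.94 mg/L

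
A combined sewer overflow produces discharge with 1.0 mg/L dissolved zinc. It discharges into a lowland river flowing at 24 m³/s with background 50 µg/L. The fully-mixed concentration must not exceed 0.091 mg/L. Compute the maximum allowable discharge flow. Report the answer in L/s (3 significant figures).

1080 L/s

50 µg/L = 0.05 mg/L.
Mass balance at complete mixing: C_std·(Q_w + Q_r) = Q_w·C_e + Q_r·C_b.
Rearranging, Q_w = Q_r·(C_std − C_b)/(C_e − C_std) = 24·(0.091 − 0.05) / (1 − 0.091) = 1.083 m³/s.
= 1083 L/s.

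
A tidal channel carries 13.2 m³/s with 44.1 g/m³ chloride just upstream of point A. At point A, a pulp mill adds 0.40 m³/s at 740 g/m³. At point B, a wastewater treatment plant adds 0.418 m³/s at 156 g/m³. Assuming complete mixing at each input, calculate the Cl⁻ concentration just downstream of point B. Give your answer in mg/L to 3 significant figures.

After input A: C = (13.2·44.1 + 0.4·740) / 13.6 = 64.57 mg/L.
After input B: C = (13.6·64.57 + 0.418·156) / 14.02 = 67.29 mg/L.

67.3 mg/L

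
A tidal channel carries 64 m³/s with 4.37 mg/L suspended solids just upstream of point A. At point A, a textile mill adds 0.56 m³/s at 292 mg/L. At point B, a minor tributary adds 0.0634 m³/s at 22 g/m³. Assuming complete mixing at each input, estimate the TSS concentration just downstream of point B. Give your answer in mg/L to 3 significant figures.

6.88 mg/L

After input A: C = (64·4.37 + 0.56·292) / 64.56 = 6.865 mg/L.
After input B: C = (64.56·6.865 + 0.0634·22) / 64.62 = 6.88 mg/L.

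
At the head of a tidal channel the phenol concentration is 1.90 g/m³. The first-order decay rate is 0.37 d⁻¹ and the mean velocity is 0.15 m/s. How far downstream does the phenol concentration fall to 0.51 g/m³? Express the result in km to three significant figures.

46.1 km

From C = C₀·e^(−kt), t = ln(C₀/C)/k = ln(1.90/0.51)/0.37 = 1.315/0.37 = 3.555 d.
Distance = v·t = 0.15 m/s × 3.071e+05 s = 4.607e+04 m = 46.07 km.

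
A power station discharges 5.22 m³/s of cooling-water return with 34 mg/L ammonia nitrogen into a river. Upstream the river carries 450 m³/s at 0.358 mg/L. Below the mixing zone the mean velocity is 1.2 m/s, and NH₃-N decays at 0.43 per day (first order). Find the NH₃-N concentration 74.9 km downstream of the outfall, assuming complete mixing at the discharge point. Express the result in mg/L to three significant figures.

After complete mixing, C₀ = (5.22·34 + 450·0.358) / 455.2 = 0.7438 mg/L.
Travel time t = 7.49e+04 m / 1.2 m/s = 6.242e+04 s = 0.7224 d.
C = 0.7438·exp(−0.43·0.7224) = 0.7438·0.733 = 0.5452 mg/L.

0.545 mg/L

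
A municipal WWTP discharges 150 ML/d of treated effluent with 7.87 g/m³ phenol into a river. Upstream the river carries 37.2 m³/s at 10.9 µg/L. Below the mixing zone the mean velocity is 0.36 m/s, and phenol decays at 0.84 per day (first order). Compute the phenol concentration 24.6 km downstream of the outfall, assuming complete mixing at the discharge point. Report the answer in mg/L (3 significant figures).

0.186 mg/L

150 ML/d = 1.736 m³/s.
10.9 µg/L = 0.0109 mg/L.
After complete mixing, C₀ = (1.736·7.87 + 37.2·0.0109) / 38.94 = 0.3613 mg/L.
Travel time t = 2.46e+04 m / 0.36 m/s = 6.833e+04 s = 0.7909 d.
C = 0.3613·exp(−0.84·0.7909) = 0.3613·0.5146 = 0.1859 mg/L.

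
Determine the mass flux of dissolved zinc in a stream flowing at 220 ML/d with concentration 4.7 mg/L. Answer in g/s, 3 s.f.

220 ML/d = 2.546 m³/s.
Mass flux = Q·C = 2.546 m³/s × 4.7 g/m³ = 11.97 g/s.

12.0 g/s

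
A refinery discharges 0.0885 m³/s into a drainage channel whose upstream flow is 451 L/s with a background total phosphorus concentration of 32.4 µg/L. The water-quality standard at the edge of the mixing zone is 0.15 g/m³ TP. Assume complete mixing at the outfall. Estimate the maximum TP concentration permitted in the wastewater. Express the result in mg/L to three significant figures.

0.749 mg/L

451 L/s = 0.451 m³/s.
32.4 µg/L = 0.0324 mg/L.
Mass balance: 0.15·0.5395 = 0.0885·Cₑ + 0.451·0.0324.
Cₑ = (0.08092 − 0.01461) / 0.0885 = 0.7493 mg/L.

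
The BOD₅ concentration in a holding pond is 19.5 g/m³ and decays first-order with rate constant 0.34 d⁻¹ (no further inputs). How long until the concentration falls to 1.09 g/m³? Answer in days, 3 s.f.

t = ln(C₀/C)/k = ln(19.5/1.09)/0.34 = 2.884/0.34 = 8.483 d.

8.48 d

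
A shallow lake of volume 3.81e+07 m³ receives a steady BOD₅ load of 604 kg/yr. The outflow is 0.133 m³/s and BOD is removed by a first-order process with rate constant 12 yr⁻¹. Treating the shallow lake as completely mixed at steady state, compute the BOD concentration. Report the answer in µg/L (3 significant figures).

Outflow Q = 0.133 m³/s × 3.156e+07 s/yr = 4.197e+06 m³/yr.
Steady-state CSTR mass balance: W = Q·C + k·V·C, so C = W/(Q + kV).
Q + kV = 4.197e+06 + 12·3.81e+07 = 4.614e+08 m³/yr.
C = 604/4.614e+08 = 1.309e-06 kg/m³ = 0.001309 mg/L = 1.309 µg/L.

1.31 µg/L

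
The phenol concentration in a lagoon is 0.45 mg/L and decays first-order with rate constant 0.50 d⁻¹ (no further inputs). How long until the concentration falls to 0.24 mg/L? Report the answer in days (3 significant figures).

1.26 d

t = ln(C₀/C)/k = ln(0.45/0.24)/0.50 = 0.6286/0.50 = 1.257 d.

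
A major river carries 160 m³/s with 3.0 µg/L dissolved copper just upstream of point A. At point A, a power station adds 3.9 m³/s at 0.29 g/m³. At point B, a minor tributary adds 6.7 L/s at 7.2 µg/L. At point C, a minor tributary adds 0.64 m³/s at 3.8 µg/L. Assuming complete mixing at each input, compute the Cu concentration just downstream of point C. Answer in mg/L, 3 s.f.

3.0 µg/L = 0.003 mg/L.
After input A: C = (160·0.003 + 3.9·0.29) / 163.9 = 0.009829 mg/L.
6.7 L/s = 0.0067 m³/s.
7.2 µg/L = 0.0072 mg/L.
After input B: C = (163.9·0.009829 + 0.0067·0.0072) / 163.9 = 0.009829 mg/L.
3.8 µg/L = 0.0038 mg/L.
After input C: C = (163.9·0.009829 + 0.64·0.0038) / 164.5 = 0.009806 mg/L.

0.00981 mg/L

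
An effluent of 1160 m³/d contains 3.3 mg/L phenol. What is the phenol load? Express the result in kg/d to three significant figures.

1160 m³/d = 0.01343 m³/s.
Mass flux = Q·C = 0.01343 m³/s × 3.3 g/m³ = 0.04431 g/s.
= 0.04431 g/s × 86.4 = 3.828 kg/d.

3.83 kg/d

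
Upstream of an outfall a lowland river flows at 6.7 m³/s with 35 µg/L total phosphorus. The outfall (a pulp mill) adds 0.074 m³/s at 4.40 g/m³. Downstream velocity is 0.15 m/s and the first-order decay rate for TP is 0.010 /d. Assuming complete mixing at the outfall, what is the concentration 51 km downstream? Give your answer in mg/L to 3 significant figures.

0.0795 mg/L

35 µg/L = 0.035 mg/L.
After complete mixing, C₀ = (0.074·4.4 + 6.7·0.035) / 6.774 = 0.08268 mg/L.
Travel time t = 5.1e+04 m / 0.15 m/s = 3.4e+05 s = 3.935 d.
C = 0.08268·exp(−0.010·3.935) = 0.08268·0.9614 = 0.07949 mg/L.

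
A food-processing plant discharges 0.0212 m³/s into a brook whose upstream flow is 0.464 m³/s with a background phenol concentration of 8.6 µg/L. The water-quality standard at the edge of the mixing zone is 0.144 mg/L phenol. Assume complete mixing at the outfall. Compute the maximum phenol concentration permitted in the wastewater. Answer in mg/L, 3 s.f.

8.6 µg/L = 0.0086 mg/L.
Mass balance: 0.144·0.4852 = 0.0212·Cₑ + 0.464·0.0086.
Cₑ = (0.06987 − 0.00399) / 0.0212 = 3.107 mg/L.

3.11 mg/L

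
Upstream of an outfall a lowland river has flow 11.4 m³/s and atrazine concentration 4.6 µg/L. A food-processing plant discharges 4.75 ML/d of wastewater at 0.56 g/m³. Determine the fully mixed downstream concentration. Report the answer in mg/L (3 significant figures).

4.75 ML/d = 0.05498 m³/s.
4.6 µg/L = 0.0046 mg/L.
Flow-weighted mixing gives C = (0.05498·0.56 + 11.4·0.0046) / (0.05498 + 11.4) = 0.08323/11.45 = 0.007266 mg/L.

0.00727 mg/L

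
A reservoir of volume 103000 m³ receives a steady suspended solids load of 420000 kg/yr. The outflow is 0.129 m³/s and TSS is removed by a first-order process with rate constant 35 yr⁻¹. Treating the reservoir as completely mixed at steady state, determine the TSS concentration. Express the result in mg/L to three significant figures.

Outflow Q = 0.129 m³/s × 3.156e+07 s/yr = 4.071e+06 m³/yr.
Steady-state CSTR mass balance: W = Q·C + k·V·C, so C = W/(Q + kV).
Q + kV = 4.071e+06 + 35·103000 = 7.676e+06 m³/yr.
C = 420000/7.676e+06 = 0.05472 kg/m³ = 54.72 mg/L.

54.7 mg/L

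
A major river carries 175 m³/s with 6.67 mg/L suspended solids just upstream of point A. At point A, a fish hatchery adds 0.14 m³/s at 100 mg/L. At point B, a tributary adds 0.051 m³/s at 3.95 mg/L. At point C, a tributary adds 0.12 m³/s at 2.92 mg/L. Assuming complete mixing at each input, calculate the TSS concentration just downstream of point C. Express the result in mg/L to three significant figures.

6.74 mg/L

After input A: C = (175·6.67 + 0.14·100) / 175.1 = 6.745 mg/L.
After input B: C = (175.1·6.745 + 0.051·3.95) / 175.2 = 6.744 mg/L.
After input C: C = (175.2·6.744 + 0.12·2.92) / 175.3 = 6.741 mg/L.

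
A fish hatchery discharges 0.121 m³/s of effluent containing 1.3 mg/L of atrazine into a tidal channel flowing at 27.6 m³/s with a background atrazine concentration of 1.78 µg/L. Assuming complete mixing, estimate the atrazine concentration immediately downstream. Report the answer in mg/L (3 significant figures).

1.78 µg/L = 0.00178 mg/L.
Flow-weighted mixing gives C = (0.121·1.3 + 27.6·0.00178) / (0.121 + 27.6) = 0.2064/27.72 = 0.007447 mg/L.

0.00745 mg/L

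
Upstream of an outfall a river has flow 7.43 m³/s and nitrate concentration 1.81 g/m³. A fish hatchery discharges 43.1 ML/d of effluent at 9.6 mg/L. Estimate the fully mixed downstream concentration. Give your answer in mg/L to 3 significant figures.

2.30 mg/L

43.1 ML/d = 0.4988 m³/s.
Conservation of mass across the mixing zone: C = (0.4988·9.6 + 7.43·1.81) / (0.4988 + 7.43) = 18.24/7.929 = 2.3 mg/L.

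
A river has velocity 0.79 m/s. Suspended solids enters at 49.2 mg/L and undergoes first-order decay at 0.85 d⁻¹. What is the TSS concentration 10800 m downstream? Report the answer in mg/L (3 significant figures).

43.0 mg/L

Travel time t = 10800 m / 0.79 m/s = 1.08e+04/0.79 = 1.367e+04 s = 0.1582 d.
First-order decay: C = 49.2·exp(−0.85·0.1582) = 49.2·0.8742 = 43.01 mg/L.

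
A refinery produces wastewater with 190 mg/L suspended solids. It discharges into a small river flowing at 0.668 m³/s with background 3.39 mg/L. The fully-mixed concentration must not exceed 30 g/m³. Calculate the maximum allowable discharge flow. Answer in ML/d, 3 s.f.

Mass balance at complete mixing: C_std·(Q_w + Q_r) = Q_w·C_e + Q_r·C_b.
Rearranging, Q_w = Q_r·(C_std − C_b)/(C_e − C_std) = 0.668·(30 − 3.39) / (190 − 30) = 0.1111 m³/s.
= 9.599 ML/d.

9.60 ML/d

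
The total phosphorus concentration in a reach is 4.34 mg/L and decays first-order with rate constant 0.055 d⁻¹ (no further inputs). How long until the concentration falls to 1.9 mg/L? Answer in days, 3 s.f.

15.0 d

t = ln(C₀/C)/k = ln(4.34/1.9)/0.055 = 0.826/0.055 = 15.02 d.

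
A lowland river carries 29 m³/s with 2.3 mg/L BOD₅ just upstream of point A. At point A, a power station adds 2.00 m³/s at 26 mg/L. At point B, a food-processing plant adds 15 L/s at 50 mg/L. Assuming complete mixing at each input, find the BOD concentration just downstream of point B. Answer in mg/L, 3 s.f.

3.85 mg/L

After input A: C = (29·2.3 + 2·26) / 31 = 3.829 mg/L.
15 L/s = 0.015 m³/s.
After input B: C = (31·3.829 + 0.015·50) / 31.02 = 3.851 mg/L.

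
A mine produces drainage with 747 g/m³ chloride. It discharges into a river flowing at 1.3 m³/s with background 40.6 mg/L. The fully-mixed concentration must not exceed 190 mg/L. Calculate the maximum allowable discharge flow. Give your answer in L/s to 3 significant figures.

Mass balance at complete mixing: C_std·(Q_w + Q_r) = Q_w·C_e + Q_r·C_b.
Rearranging, Q_w = Q_r·(C_std − C_b)/(C_e − C_std) = 1.3·(190 − 40.6) / (747 − 190) = 0.3487 m³/s.
= 348.7 L/s.

349 L/s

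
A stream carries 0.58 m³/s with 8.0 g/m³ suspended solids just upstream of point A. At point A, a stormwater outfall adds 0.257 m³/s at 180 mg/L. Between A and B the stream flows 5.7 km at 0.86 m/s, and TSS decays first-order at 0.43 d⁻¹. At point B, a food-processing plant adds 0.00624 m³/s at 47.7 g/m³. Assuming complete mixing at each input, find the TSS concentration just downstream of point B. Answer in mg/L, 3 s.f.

58.8 mg/L

After input A: C = (0.58·8 + 0.257·180) / 0.837 = 60.81 mg/L.
Over the 5.7 km reach to input B (t = 6628 s = 0.07671 d), decay gives C = 60.81·exp(−0.43·0.07671) = 58.84 mg/L.
After input B: C = (0.837·58.84 + 0.00624·47.7) / 0.8432 = 58.76 mg/L.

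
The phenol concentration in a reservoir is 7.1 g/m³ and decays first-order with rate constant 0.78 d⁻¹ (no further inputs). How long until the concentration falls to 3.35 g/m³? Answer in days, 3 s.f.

0.963 d

t = ln(C₀/C)/k = ln(7.1/3.35)/0.78 = 0.7511/0.78 = 0.963 d.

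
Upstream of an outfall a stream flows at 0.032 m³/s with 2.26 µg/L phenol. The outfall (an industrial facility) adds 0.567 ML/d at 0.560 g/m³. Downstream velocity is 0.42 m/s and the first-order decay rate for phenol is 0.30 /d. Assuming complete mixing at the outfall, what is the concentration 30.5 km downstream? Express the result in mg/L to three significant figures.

0.567 ML/d = 0.006562 m³/s.
2.26 µg/L = 0.00226 mg/L.
After complete mixing, C₀ = (0.006562·0.56 + 0.032·0.00226) / 0.03856 = 0.09718 mg/L.
Travel time t = 3.05e+04 m / 0.42 m/s = 7.262e+04 s = 0.8405 d.
C = 0.09718·exp(−0.30·0.8405) = 0.09718·0.7771 = 0.07552 mg/L.

0.0755 mg/L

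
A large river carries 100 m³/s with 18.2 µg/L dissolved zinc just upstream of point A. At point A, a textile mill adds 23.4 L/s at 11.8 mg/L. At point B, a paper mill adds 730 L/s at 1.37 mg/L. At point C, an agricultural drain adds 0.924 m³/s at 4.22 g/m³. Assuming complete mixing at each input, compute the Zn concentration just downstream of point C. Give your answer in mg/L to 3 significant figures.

0.0688 mg/L

18.2 µg/L = 0.0182 mg/L.
23.4 L/s = 0.0234 m³/s.
After input A: C = (100·0.0182 + 0.0234·11.8) / 100 = 0.02096 mg/L.
730 L/s = 0.73 m³/s.
After input B: C = (100·0.02096 + 0.73·1.37) / 100.8 = 0.03073 mg/L.
After input C: C = (100.8·0.03073 + 0.924·4.22) / 101.7 = 0.0688 mg/L.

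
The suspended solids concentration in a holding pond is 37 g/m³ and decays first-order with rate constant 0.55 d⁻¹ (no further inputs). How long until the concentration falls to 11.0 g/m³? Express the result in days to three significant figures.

2.21 d

t = ln(C₀/C)/k = ln(37/11.0)/0.55 = 1.213/0.55 = 2.205 d.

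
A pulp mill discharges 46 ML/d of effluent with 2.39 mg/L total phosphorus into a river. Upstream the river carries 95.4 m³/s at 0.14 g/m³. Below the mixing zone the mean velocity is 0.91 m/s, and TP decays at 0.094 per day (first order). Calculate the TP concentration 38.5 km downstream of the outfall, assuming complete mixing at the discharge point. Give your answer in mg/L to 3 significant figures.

0.146 mg/L

46 ML/d = 0.5324 m³/s.
After complete mixing, C₀ = (0.5324·2.39 + 95.4·0.14) / 95.93 = 0.1525 mg/L.
Travel time t = 3.85e+04 m / 0.91 m/s = 4.231e+04 s = 0.4897 d.
C = 0.1525·exp(−0.094·0.4897) = 0.1525·0.955 = 0.1456 mg/L.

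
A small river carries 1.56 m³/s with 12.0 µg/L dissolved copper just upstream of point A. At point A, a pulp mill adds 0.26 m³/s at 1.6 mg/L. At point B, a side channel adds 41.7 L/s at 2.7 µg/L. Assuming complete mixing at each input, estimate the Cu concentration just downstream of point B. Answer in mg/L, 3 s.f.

0.234 mg/L

12.0 µg/L = 0.012 mg/L.
After input A: C = (1.56·0.012 + 0.26·1.6) / 1.82 = 0.2389 mg/L.
41.7 L/s = 0.0417 m³/s.
2.7 µg/L = 0.0027 mg/L.
After input B: C = (1.82·0.2389 + 0.0417·0.0027) / 1.862 = 0.2336 mg/L.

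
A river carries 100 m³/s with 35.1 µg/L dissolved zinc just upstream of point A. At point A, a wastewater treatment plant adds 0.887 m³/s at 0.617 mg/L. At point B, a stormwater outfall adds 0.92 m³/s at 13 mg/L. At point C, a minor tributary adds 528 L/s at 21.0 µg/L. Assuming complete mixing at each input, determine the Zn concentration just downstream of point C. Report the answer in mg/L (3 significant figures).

0.157 mg/L

35.1 µg/L = 0.0351 mg/L.
After input A: C = (100·0.0351 + 0.887·0.617) / 100.9 = 0.04022 mg/L.
After input B: C = (100.9·0.04022 + 0.92·13) / 101.8 = 0.1573 mg/L.
528 L/s = 0.528 m³/s.
21.0 µg/L = 0.021 mg/L.
After input C: C = (101.8·0.1573 + 0.528·0.021) / 102.3 = 0.1566 mg/L.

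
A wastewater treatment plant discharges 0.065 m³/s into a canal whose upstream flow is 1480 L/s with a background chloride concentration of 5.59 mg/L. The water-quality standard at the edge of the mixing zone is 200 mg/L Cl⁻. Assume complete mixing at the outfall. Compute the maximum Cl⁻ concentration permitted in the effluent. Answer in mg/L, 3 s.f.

1480 L/s = 1.48 m³/s.
Mass balance: 200·1.545 = 0.065·Cₑ + 1.48·5.59.
Cₑ = (309 − 8.273) / 0.065 = 4627 mg/L.

4630 mg/L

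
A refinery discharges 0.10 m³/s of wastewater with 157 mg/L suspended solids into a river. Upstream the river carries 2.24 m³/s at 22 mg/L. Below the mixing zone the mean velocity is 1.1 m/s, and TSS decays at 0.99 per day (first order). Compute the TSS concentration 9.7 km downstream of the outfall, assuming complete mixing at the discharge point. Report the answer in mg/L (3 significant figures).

25.1 mg/L

After complete mixing, C₀ = (0.1·157 + 2.24·22) / 2.34 = 27.77 mg/L.
Travel time t = 9700 m / 1.1 m/s = 8818 s = 0.1021 d.
C = 27.77·exp(−0.99·0.1021) = 27.77·0.9039 = 25.1 mg/L.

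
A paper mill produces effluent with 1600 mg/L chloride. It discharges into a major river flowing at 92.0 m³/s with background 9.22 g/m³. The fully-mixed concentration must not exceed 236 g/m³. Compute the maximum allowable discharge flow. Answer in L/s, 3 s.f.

Mass balance at complete mixing: C_std·(Q_w + Q_r) = Q_w·C_e + Q_r·C_b.
Rearranging, Q_w = Q_r·(C_std − C_b)/(C_e − C_std) = 92.0·(236 − 9.22) / (1600 − 236) = 15.3 m³/s.
= 1.53e+04 L/s.

15300 L/s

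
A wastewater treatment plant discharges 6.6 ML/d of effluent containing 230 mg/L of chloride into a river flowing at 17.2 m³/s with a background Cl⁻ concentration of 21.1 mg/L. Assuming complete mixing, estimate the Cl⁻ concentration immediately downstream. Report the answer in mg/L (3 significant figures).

6.6 ML/d = 0.07639 m³/s.
Conservation of mass across the mixing zone: C = (0.07639·230 + 17.2·21.1) / (0.07639 + 17.2) = 380.5/17.28 = 22.02 mg/L.

22.0 mg/L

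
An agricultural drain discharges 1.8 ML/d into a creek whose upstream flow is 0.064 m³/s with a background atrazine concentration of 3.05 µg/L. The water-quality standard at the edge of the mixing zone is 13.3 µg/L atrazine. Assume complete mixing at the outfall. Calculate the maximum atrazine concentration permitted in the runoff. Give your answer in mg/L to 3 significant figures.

1.8 ML/d = 0.02083 m³/s.
3.05 µg/L = 0.00305 mg/L.
13.3 µg/L = 0.0133 mg/L.
Mass balance: 0.0133·0.08483 = 0.02083·Cₑ + 0.064·0.00305.
Cₑ = (0.001128 − 0.0001952) / 0.02083 = 0.04479 mg/L.

0.0448 mg/L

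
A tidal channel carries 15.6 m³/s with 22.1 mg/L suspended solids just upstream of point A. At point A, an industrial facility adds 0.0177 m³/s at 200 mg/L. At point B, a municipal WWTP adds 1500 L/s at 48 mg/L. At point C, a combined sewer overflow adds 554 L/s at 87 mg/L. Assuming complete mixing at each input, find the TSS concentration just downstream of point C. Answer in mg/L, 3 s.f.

26.5 mg/L

After input A: C = (15.6·22.1 + 0.0177·200) / 15.62 = 22.3 mg/L.
1500 L/s = 1.5 m³/s.
After input B: C = (15.62·22.3 + 1.5·48) / 17.12 = 24.55 mg/L.
554 L/s = 0.554 m³/s.
After input C: C = (17.12·24.55 + 0.554·87) / 17.67 = 26.51 mg/L.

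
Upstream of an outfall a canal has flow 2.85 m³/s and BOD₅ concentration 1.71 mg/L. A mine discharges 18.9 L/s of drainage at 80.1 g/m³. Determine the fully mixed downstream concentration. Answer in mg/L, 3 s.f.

18.9 L/s = 0.0189 m³/s.
Flow-weighted mixing gives C = (0.0189·80.1 + 2.85·1.71) / (0.0189 + 2.85) = 6.387/2.869 = 2.226 mg/L.

2.23 mg/L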